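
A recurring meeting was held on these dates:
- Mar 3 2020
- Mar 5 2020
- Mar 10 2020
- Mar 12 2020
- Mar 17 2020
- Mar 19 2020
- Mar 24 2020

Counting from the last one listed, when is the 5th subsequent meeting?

Apr 9 2020

Gaps: 2, 5, 2, 5, 2, 5 days — not constant, but cyclic with period 2.
The events fall on every Tuesday and Thursday.
The following Thursday is Mar 26 2020.
Next Tuesday: Mar 31 2020.
The following Thursday is Apr 2 2020.
Next Tuesday: Apr 7 2020.
The following Thursday is Apr 9 2020.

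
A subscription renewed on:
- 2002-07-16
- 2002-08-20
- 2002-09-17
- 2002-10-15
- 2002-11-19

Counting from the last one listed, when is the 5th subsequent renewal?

These are Tuesdays at 28- or 35-day spacing (35, 28, 28, 35).
The pattern: 3rd Tuesday of the month.
3rd Tuesday of December 2002: 2002-12-17.
January 2003 — 3rd Tuesday is 2003-01-21.
February 2003 — 3rd Tuesday is 2003-02-18.
3rd Tuesday of March 2003: 2003-03-18.
3rd Tuesday of April 2003: 2003-04-15.

2003-04-15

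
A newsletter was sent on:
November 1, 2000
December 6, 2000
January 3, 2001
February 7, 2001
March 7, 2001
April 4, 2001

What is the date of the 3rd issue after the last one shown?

July 4, 2001

Gaps: 35, 28, 35, 28, 28 days — a mix of 28 and 35. Every date is a Wednesday.
Each is the 1st Wednesday of its month.
May 2001 — 1st Wednesday is May 2, 2001.
June 2001 — 1st Wednesday is June 6, 2001.
July 2001 — 1st Wednesday is July 4, 2001.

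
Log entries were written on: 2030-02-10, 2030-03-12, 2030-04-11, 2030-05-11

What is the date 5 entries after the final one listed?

The spacing is 30, 30, 30 days — always 30 days.
2030-05-11 + 30 days = 2030-06-10.
2030-06-10 + 30 days = 2030-07-10.
2030-07-10 + 30 days = 2030-08-09.
2030-08-09 + 30 days = 2030-09-08.
2030-09-08 + 30 days = 2030-10-08.

2030-10-08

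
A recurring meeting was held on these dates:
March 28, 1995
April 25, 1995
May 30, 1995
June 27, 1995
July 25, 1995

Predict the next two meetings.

August 29, 1995; September 26, 1995

All Tuesdays; the gaps (28, 35, 28, 28) vary with month length.
This is the last Tuesday of each month.
August 1995 ends with Tuesday August 29, 1995.
Last Tuesday of September 1995: September 26, 1995.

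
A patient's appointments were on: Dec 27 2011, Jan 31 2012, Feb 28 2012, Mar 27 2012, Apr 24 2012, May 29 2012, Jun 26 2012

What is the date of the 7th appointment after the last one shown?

Jan 29 2013

These are Tuesdays with 35, 28, 28, 28, 35, 28-day gaps.
Each is the final Tuesday of its month — Jan 31 2012 is past the 28th, so '4th Tuesday' doesn't fit.
Last Tuesday of July 2012: Jul 31 2012.
August 2012 ends with Tuesday Aug 28 2012.
September 2012 ends with Tuesday Sep 25 2012.
Last Tuesday of October 2012: Oct 30 2012.
November 2012 ends with Tuesday Nov 27 2012.
December 2012 ends with Tuesday Dec 25 2012.
Last Tuesday of January 2013: Jan 29 2013.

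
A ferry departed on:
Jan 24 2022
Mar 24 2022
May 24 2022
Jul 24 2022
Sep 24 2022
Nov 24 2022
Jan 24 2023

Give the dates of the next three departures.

Mar 24 2023, May 24 2023, Jul 24 2023

Each date is the 24th; the gaps (59, 61, 61, 62, 61, 61) track the month lengths.
The rule is the 24th of every 2 months.
Next: March 2023 → Mar 24 2023.
May 2023: May 24 2023.
Next: July 2023 → Jul 24 2023.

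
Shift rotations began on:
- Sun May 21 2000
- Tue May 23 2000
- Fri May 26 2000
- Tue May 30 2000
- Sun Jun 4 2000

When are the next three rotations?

Gaps: 2, 3, 4, 5 days — each gap is 1 larger than the previous one.
Next gap: 6 days. Sun Jun 4 2000 + 6 days = Sat Jun 10 2000.
Next gap: 7 days. Sat Jun 10 2000 + 7 days = Sat Jun 17 2000.
Next gap: 8 days. Sat Jun 17 2000 + 8 days = Sun Jun 25 2000.

Sat Jun 10 2000, Sat Jun 17 2000, Sun Jun 25 2000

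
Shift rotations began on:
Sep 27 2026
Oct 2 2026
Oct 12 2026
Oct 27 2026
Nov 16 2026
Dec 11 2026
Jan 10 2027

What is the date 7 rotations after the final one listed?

Dec 26 2027

Gaps: 5, 10, 15, 20, 25, 30 days — each gap is 5 larger than the previous one.
Next gap: 35 days. Jan 10 2027 + 35 days = Feb 14 2027.
Next gap: 40 days. Feb 14 2027 + 40 days = Mar 26 2027.
Next gap: 45 days. Mar 26 2027 + 45 days = May 10 2027.
Next gap: 50 days. May 10 2027 + 50 days = Jun 29 2027.
Next gap: 55 days. Jun 29 2027 + 55 days = Aug 23 2027.
Next gap: 60 days. Aug 23 2027 + 60 days = Oct 22 2027.
Next gap: 65 days. Oct 22 2027 + 65 days = Dec 26 2027.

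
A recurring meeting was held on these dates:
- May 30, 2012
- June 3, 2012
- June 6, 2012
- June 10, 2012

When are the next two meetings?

June 13, 2012; June 17, 2012

Every event lands on a Wednesday or Sunday (gaps cycle 4, 3, 4).
So the schedule is: every Wednesday and Sunday.
The following Wednesday is June 13, 2012.
Next Sunday: June 17, 2012.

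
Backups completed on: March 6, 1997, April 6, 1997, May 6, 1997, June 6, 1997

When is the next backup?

July 6, 1997

Each date is the 6th; the gaps (31, 30, 31) track the month lengths.
The rule is the 6th of each month.
Next: July 1997 → July 6, 1997.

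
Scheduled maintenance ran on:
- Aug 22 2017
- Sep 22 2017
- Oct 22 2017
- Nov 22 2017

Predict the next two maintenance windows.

Each date is the 22nd; the gaps (31, 30, 31) track the month lengths.
The rule is the 22nd of each month.
December 2017: Dec 22 2017.
January 2018: Jan 22 2018.

Dec 22 2017, Jan 22 2018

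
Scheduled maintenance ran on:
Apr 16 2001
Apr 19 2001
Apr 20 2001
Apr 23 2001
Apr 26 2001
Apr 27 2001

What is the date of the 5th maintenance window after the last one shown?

May 10 2001

The gap pattern 3, 1, 3, 3, 1 repeats every 3 events.
These are the Mondays, Thursdays and Fridays of each week.
The following Monday is Apr 30 2001.
Next Thursday: May 3 2001.
Next Friday: May 4 2001.
Next Monday: May 7 2001.
Next Thursday: May 10 2001.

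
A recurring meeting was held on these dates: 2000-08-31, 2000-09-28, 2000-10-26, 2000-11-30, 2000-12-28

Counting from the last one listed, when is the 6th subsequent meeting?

Every date is a Thursday; gaps 28, 28, 35, 28 days.
Each is the last Thursday of its month (at least one falls on the 29th or later, ruling out '4th Thursday').
January 2001 ends with Thursday 2001-01-25.
February 2001 ends with Thursday 2001-02-22.
Last Thursday of March 2001: 2001-03-29.
Last Thursday of April 2001: 2001-04-26.
Last Thursday of May 2001: 2001-05-31.
June 2001 ends with Thursday 2001-06-28.

2001-06-28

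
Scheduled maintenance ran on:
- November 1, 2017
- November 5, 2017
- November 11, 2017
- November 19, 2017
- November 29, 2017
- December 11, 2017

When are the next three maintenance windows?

Gaps: 4, 6, 8, 10, 12 days — each gap is 2 larger than the previous one.
Next gap: 14 days. December 11, 2017 + 14 days = December 25, 2017.
Next gap: 16 days. December 25, 2017 + 16 days = January 10, 2018.
Next gap: 18 days. January 10, 2018 + 18 days = January 28, 2018.

December 25, 2017; January 10, 2018; January 28, 2018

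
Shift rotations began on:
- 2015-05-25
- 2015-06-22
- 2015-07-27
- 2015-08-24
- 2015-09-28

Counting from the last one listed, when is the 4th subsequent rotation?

2016-01-25

All dates are Mondays, 28, 35, 28, 35 days apart.
Specifically, the 4th Monday of each month.
October 2015 — 4th Monday is 2015-10-26.
November 2015 — 4th Monday is 2015-11-23.
December 2015 — 4th Monday is 2015-12-28.
4th Monday of January 2016: 2016-01-25.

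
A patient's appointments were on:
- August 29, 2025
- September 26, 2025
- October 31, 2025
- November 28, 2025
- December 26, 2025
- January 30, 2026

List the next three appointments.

All Fridays; the gaps (28, 35, 28, 28, 35) vary with month length.
This is the last Friday of each month.
February 2026 ends with Friday February 27, 2026.
March 2026 ends with Friday March 27, 2026.
Last Friday of April 2026: April 24, 2026.

February 27, 2026; March 27, 2026; April 24, 2026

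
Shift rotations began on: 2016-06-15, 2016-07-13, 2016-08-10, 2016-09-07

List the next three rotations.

Every event comes 28 days after the last (28, 28, 28).
2016-09-07 + 28 days = 2016-10-05.
2016-10-05 + 28 days = 2016-11-02.
2016-11-02 + 28 days = 2016-11-30.

2016-10-05, 2016-11-02, 2016-11-30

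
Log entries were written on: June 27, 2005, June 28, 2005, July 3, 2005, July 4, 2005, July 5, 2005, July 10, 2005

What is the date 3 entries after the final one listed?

July 17, 2005

The gap pattern 1, 5, 1, 1, 5 repeats every 3 events.
These are the Mondays, Tuesdays and Sundays of each week.
The following Monday is July 11, 2005.
The following Tuesday is July 12, 2005.
Next Sunday: July 17, 2005.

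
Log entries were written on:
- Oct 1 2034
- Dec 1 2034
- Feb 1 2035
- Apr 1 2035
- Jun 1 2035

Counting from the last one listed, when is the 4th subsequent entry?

Feb 1 2036

Gaps: 61, 62, 59, 61 days — not constant. Every event is on the 1st of the month.
Pattern: the 1st of every 2 months.
Next: August 2035 → Aug 1 2035.
Next: October 2035 → Oct 1 2035.
December 2035: Dec 1 2035.
Next: February 2036 → Feb 1 2036.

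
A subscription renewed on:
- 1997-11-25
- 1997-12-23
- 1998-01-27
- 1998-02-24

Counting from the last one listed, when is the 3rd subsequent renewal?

These are Tuesdays at 28- or 35-day spacing (28, 35, 28).
The pattern: 4th Tuesday of the month.
4th Tuesday of March 1998: 1998-03-24.
4th Tuesday of April 1998: 1998-04-28.
4th Tuesday of May 1998: 1998-05-26.

1998-05-26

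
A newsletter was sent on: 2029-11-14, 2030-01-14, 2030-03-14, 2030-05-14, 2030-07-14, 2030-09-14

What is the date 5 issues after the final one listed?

Gaps: 61, 59, 61, 61, 62 days — not constant. Every event is on the 14th of the month.
Pattern: the 14th of every 2 months.
November 2030: 2030-11-14.
Next: January 2031 → 2031-01-14.
March 2031: 2031-03-14.
May 2031: 2031-05-14.
Next: July 2031 → 2031-07-14.

2031-07-14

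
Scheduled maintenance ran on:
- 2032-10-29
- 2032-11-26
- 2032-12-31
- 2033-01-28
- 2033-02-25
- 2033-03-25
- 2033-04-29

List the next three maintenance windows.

2033-05-27, 2033-06-24, 2033-07-29

These are Fridays with 28, 35, 28, 28, 28, 35-day gaps.
Each is the final Friday of its month — 2032-10-29 is past the 28th, so '4th Friday' doesn't fit.
May 2033 ends with Friday 2033-05-27.
Last Friday of June 2033: 2033-06-24.
Last Friday of July 2033: 2033-07-29.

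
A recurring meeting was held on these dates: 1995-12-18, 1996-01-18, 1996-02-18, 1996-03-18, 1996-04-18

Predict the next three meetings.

1996-05-18, 1996-06-18, 1996-07-18

Gaps: 31, 31, 29, 31 days — not constant. Every event is on the 18th of the month.
Pattern: the 18th of each month.
Next: May 1996 → 1996-05-18.
June 1996: 1996-06-18.
Next: July 1996 → 1996-07-18.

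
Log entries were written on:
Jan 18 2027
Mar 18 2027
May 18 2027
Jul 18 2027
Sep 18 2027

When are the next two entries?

Each date is the 18th; the gaps (59, 61, 61, 62) track the month lengths.
The rule is the 18th of every 2 months.
Next: November 2027 → Nov 18 2027.
Next: January 2028 → Jan 18 2028.

Nov 18 2027, Jan 18 2028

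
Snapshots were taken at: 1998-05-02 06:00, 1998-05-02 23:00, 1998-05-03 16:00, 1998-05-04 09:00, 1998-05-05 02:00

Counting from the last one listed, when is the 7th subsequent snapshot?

1998-05-10 01:00

The interval is a steady 17 hours (17, 17, 17, 17).
1998-05-05 02:00 + 17 h = 1998-05-05 19:00.
1998-05-05 19:00 + 17 h = 1998-05-06 12:00.
1998-05-06 12:00 + 17 h = 1998-05-07 05:00.
1998-05-07 05:00 + 17 h = 1998-05-07 22:00.
1998-05-07 22:00 + 17 h = 1998-05-08 15:00.
1998-05-08 15:00 + 17 h = 1998-05-09 08:00.
1998-05-09 08:00 + 17 h = 1998-05-10 01:00.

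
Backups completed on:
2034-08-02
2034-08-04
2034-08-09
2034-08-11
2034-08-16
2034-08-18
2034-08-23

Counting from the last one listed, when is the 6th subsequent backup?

2034-09-13

Gaps: 2, 5, 2, 5, 2, 5 days — not constant, but cyclic with period 2.
The events fall on every Wednesday and Friday.
The following Friday is 2034-08-25.
Next Wednesday: 2034-08-30.
The following Friday is 2034-09-01.
Next Wednesday: 2034-09-06.
The following Friday is 2034-09-08.
Next Wednesday: 2034-09-13.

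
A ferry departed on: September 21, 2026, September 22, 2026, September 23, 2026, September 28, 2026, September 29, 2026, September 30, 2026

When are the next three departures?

The gap pattern 1, 1, 5, 1, 1 repeats every 3 events.
These are the Mondays, Tuesdays and Wednesdays of each week.
Next Monday: October 5, 2026.
Next Tuesday: October 6, 2026.
Next Wednesday: October 7, 2026.

October 5, 2026; October 6, 2026; October 7, 2026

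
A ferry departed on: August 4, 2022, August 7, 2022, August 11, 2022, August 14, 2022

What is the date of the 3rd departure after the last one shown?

August 25, 2022

Gaps: 3, 4, 3 days — not constant, but cyclic with period 2.
The events fall on every Thursday and Sunday.
Next Thursday: August 18, 2022.
Next Sunday: August 21, 2022.
The following Thursday is August 25, 2022.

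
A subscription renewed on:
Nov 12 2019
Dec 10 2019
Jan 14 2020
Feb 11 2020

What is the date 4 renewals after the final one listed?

Jun 9 2020

These are Tuesdays at 28- or 35-day spacing (28, 35, 28).
The pattern: 2nd Tuesday of the month.
March 2020 — 2nd Tuesday is Mar 10 2020.
2nd Tuesday of April 2020: Apr 14 2020.
May 2020 — 2nd Tuesday is May 12 2020.
June 2020 — 2nd Tuesday is Jun 9 2020.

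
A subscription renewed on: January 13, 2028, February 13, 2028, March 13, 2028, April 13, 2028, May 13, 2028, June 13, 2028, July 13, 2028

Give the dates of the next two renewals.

August 13, 2028; September 13, 2028

Gaps: 31, 29, 31, 30, 31, 30 days — not constant. Every event is on the 13th of the month.
Pattern: the 13th of each month.
Next: August 2028 → August 13, 2028.
Next: September 2028 → September 13, 2028.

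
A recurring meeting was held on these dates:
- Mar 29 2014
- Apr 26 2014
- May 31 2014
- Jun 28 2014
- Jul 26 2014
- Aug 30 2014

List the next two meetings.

Sep 27 2014, Oct 25 2014

Every date is a Saturday; gaps 28, 35, 28, 28, 35 days.
Each is the last Saturday of its month (at least one falls on the 29th or later, ruling out '4th Saturday').
Last Saturday of September 2014: Sep 27 2014.
Last Saturday of October 2014: Oct 25 2014.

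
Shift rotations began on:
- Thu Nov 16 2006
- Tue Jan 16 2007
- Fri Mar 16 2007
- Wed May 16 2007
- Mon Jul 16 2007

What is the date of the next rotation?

Sun Sep 16 2007

Each date is the 16th; the gaps (61, 59, 61, 61) track the month lengths.
The rule is the 16th of every 2 months.
September 2007: Sun Sep 16 2007.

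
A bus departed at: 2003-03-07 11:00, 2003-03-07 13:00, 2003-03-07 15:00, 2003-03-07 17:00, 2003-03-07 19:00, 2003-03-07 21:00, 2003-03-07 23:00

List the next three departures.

2003-03-08 01:00, 2003-03-08 03:00, 2003-03-08 05:00

The interval is a steady 2 hours (2, 2, 2, 2, 2, 2).
2003-03-07 23:00 + 2 h = 2003-03-08 01:00.
2003-03-08 01:00 + 2 h = 2003-03-08 03:00.
2003-03-08 03:00 + 2 h = 2003-03-08 05:00.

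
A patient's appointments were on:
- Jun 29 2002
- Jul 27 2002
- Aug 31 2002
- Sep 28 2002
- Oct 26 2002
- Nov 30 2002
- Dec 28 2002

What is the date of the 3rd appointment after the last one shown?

Mar 29 2003

These are Saturdays with 28, 35, 28, 28, 35, 28-day gaps.
Each is the final Saturday of its month — Jun 29 2002 is past the 28th, so '4th Saturday' doesn't fit.
Last Saturday of January 2003: Jan 25 2003.
Last Saturday of February 2003: Feb 22 2003.
March 2003 ends with Saturday Mar 29 2003.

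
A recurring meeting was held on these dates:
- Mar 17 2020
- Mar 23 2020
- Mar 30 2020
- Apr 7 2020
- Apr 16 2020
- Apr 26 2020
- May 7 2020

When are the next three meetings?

May 19 2020, Jun 1 2020, Jun 15 2020

The spacing grows by 1 each time: 6, 7, 8, 9, 10, 11 days.
Next gap: 12 days. May 7 2020 + 12 days = May 19 2020.
Next gap: 13 days. May 19 2020 + 13 days = Jun 1 2020.
Next gap: 14 days. Jun 1 2020 + 14 days = Jun 15 2020.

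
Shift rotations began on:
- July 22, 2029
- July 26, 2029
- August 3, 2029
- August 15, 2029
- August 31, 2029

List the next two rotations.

September 20, 2029; October 14, 2029

Gaps: 4, 8, 12, 16 days — each gap is 4 larger than the previous one.
Next gap: 20 days. August 31, 2029 + 20 days = September 20, 2029.
Next gap: 24 days. September 20, 2029 + 24 days = October 14, 2029.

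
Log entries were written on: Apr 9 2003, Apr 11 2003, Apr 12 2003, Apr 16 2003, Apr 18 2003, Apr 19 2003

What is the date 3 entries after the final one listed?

Every event lands on a Wednesday or Friday or Saturday (gaps cycle 2, 1, 4, 2, 1).
So the schedule is: every Wednesday, Friday and Saturday.
Next Wednesday: Apr 23 2003.
The following Friday is Apr 25 2003.
The following Saturday is Apr 26 2003.

Apr 26 2003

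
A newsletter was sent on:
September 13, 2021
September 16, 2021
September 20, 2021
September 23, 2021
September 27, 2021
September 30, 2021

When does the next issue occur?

October 4, 2021

Every event lands on a Monday or Thursday (gaps cycle 3, 4, 3, 4, 3).
So the schedule is: every Monday and Thursday.
Next Monday: October 4, 2021.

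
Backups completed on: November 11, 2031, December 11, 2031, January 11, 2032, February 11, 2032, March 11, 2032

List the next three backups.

April 11, 2032; May 11, 2032; June 11, 2032

Each date is the 11th; the gaps (30, 31, 31, 29) track the month lengths.
The rule is the 11th of each month.
Next: April 2032 → April 11, 2032.
Next: May 2032 → May 11, 2032.
Next: June 2032 → June 11, 2032.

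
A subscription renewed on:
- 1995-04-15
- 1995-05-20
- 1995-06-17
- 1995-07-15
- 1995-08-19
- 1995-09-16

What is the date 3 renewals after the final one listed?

Gaps: 35, 28, 28, 35, 28 days — a mix of 28 and 35. Every date is a Saturday.
Each is the 3rd Saturday of its month.
3rd Saturday of October 1995: 1995-10-21.
November 1995 — 3rd Saturday is 1995-11-18.
December 1995 — 3rd Saturday is 1995-12-16.

1995-12-16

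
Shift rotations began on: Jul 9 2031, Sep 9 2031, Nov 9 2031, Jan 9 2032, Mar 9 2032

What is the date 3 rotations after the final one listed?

Sep 9 2032

Gaps: 62, 61, 61, 60 days — not constant. Every event is on the 9th of the month.
Pattern: the 9th of every 2 months.
May 2032: May 9 2032.
July 2032: Jul 9 2032.
Next: September 2032 → Sep 9 2032.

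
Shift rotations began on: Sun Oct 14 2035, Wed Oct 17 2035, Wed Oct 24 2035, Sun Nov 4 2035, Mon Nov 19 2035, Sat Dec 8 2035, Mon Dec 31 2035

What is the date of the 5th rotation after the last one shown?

Gaps: 3, 7, 11, 15, 19, 23 days — each gap is 4 larger than the previous one.
Next gap: 27 days. Mon Dec 31 2035 + 27 days = Sun Jan 27 2036.
Next gap: 31 days. Sun Jan 27 2036 + 31 days = Wed Feb 27 2036.
Next gap: 35 days. Wed Feb 27 2036 + 35 days = Wed Apr 2 2036.
Next gap: 39 days. Wed Apr 2 2036 + 39 days = Sun May 11 2036.
Next gap: 43 days. Sun May 11 2036 + 43 days = Mon Jun 23 2036.

Mon Jun 23 2036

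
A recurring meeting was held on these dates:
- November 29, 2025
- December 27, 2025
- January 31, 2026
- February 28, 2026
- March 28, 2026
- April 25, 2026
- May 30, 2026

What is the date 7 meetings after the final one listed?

Every date is a Saturday; gaps 28, 35, 28, 28, 28, 35 days.
Each is the last Saturday of its month (at least one falls on the 29th or later, ruling out '4th Saturday').
June 2026 ends with Saturday June 27, 2026.
July 2026 ends with Saturday July 25, 2026.
Last Saturday of August 2026: August 29, 2026.
Last Saturday of September 2026: September 26, 2026.
October 2026 ends with Saturday October 31, 2026.
Last Saturday of November 2026: November 28, 2026.
Last Saturday of December 2026: December 26, 2026.

December 26, 2026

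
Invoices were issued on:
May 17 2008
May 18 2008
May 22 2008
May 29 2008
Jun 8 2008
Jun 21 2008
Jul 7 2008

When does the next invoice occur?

Jul 26 2008

Gaps: 1, 4, 7, 10, 13, 16 days — each gap is 3 larger than the previous one.
Next gap: 19 days. Jul 7 2008 + 19 days = Jul 26 2008.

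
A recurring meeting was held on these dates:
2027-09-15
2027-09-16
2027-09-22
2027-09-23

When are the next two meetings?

Every event lands on a Wednesday or Thursday (gaps cycle 1, 6, 1).
So the schedule is: every Wednesday and Thursday.
Next Wednesday: 2027-09-29.
Next Thursday: 2027-09-30.

2027-09-29, 2027-09-30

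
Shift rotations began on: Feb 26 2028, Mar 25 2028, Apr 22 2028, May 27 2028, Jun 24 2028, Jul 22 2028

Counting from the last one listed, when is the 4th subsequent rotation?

These are Saturdays at 28- or 35-day spacing (28, 28, 35, 28, 28).
The pattern: 4th Saturday of the month.
4th Saturday of August 2028: Aug 26 2028.
4th Saturday of September 2028: Sep 23 2028.
4th Saturday of October 2028: Oct 28 2028.
4th Saturday of November 2028: Nov 25 2028.

Nov 25 2028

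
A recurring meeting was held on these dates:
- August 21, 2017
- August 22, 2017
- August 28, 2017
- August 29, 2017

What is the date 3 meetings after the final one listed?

Every event lands on a Monday or Tuesday (gaps cycle 1, 6, 1).
So the schedule is: every Monday and Tuesday.
The following Monday is September 4, 2017.
Next Tuesday: September 5, 2017.
Next Monday: September 11, 2017.

September 11, 2017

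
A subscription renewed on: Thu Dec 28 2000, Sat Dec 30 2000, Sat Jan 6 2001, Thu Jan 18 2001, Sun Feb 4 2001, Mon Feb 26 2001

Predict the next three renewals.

Sun Mar 25 2001, Thu Apr 26 2001, Sat Jun 2 2001

Intervals are 2, 7, 12, 17, 22 days — an arithmetic progression with common difference 5.
Next gap: 27 days. Mon Feb 26 2001 + 27 days = Sun Mar 25 2001.
Next gap: 32 days. Sun Mar 25 2001 + 32 days = Thu Apr 26 2001.
Next gap: 37 days. Thu Apr 26 2001 + 37 days = Sat Jun 2 2001.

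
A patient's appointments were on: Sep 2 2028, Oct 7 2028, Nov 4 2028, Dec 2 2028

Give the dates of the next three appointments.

Jan 6 2029, Feb 3 2029, Mar 3 2029

Gaps: 35, 28, 28 days — a mix of 28 and 35. Every date is a Saturday.
Each is the 1st Saturday of its month.
1st Saturday of January 2029: Jan 6 2029.
1st Saturday of February 2029: Feb 3 2029.
1st Saturday of March 2029: Mar 3 2029.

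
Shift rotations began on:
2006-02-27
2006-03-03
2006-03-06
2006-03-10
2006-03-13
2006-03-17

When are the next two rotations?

Every event lands on a Monday or Friday (gaps cycle 4, 3, 4, 3, 4).
So the schedule is: every Monday and Friday.
The following Monday is 2006-03-20.
The following Friday is 2006-03-24.

2006-03-20, 2006-03-24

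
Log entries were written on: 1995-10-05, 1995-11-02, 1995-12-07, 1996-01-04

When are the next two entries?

All dates are Thursdays, 28, 35, 28 days apart.
Specifically, the 1st Thursday of each month.
1st Thursday of February 1996: 1996-02-01.
1st Thursday of March 1996: 1996-03-07.

1996-02-01, 1996-03-07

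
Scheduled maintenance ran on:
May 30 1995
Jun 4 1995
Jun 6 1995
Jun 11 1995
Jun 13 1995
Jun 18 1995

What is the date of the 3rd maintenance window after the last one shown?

Every event lands on a Tuesday or Sunday (gaps cycle 5, 2, 5, 2, 5).
So the schedule is: every Tuesday and Sunday.
Next Tuesday: Jun 20 1995.
Next Sunday: Jun 25 1995.
Next Tuesday: Jun 27 1995.

Jun 27 1995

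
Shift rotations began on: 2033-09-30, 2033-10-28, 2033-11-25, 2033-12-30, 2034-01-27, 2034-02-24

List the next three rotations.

2034-03-31, 2034-04-28, 2034-05-26

All Fridays; the gaps (28, 28, 35, 28, 28) vary with month length.
This is the last Friday of each month.
Last Friday of March 2034: 2034-03-31.
April 2034 ends with Friday 2034-04-28.
May 2034 ends with Friday 2034-05-26.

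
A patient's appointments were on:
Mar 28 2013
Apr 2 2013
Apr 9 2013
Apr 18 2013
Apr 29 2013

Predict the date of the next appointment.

May 12 2013

The spacing grows by 2 each time: 5, 7, 9, 11 days.
Next gap: 13 days. Apr 29 2013 + 13 days = May 12 2013.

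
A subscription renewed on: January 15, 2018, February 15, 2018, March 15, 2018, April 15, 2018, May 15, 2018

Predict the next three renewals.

June 15, 2018; July 15, 2018; August 15, 2018

The day-of-month is always 15 (31, 28, 31, 30 days between events).
So this recurs on the 15th of each month.
Next: June 2018 → June 15, 2018.
July 2018: July 15, 2018.
August 2018: August 15, 2018.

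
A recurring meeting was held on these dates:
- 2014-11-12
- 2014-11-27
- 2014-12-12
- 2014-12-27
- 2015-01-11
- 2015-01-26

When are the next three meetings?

Every event comes 15 days after the last (15, 15, 15, 15, 15).
2015-01-26 + 15 days = 2015-02-10.
2015-02-10 + 15 days = 2015-02-25.
2015-02-25 + 15 days = 2015-03-12.

2015-02-10, 2015-02-25, 2015-03-12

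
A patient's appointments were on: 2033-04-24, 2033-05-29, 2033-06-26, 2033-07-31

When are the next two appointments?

2033-08-28, 2033-09-25

These are Sundays with 35, 28, 35-day gaps.
Each is the final Sunday of its month — 2033-05-29 is past the 28th, so '4th Sunday' doesn't fit.
Last Sunday of August 2033: 2033-08-28.
Last Sunday of September 2033: 2033-09-25.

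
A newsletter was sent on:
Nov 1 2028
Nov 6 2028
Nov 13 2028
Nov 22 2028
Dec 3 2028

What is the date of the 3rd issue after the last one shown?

The spacing grows by 2 each time: 5, 7, 9, 11 days.
Next gap: 13 days. Dec 3 2028 + 13 days = Dec 16 2028.
Next gap: 15 days. Dec 16 2028 + 15 days = Dec 31 2028.
Next gap: 17 days. Dec 31 2028 + 17 days = Jan 17 2029.

Jan 17 2029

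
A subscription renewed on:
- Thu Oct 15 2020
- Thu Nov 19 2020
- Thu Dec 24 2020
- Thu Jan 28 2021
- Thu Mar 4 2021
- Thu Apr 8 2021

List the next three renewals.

The spacing is 35, 35, 35, 35, 35 days — always 35 days.
Thu Apr 8 2021 + 35 days = Thu May 13 2021.
Thu May 13 2021 + 35 days = Thu Jun 17 2021.
Thu Jun 17 2021 + 35 days = Thu Jul 22 2021.

Thu May 13 2021, Thu Jun 17 2021, Thu Jul 22 2021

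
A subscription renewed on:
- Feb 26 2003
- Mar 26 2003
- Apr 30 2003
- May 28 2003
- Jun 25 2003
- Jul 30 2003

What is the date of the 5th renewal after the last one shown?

All Wednesdays; the gaps (28, 35, 28, 28, 35) vary with month length.
This is the last Wednesday of each month.
August 2003 ends with Wednesday Aug 27 2003.
Last Wednesday of September 2003: Sep 24 2003.
October 2003 ends with Wednesday Oct 29 2003.
November 2003 ends with Wednesday Nov 26 2003.
Last Wednesday of December 2003: Dec 31 2003.

Dec 31 2003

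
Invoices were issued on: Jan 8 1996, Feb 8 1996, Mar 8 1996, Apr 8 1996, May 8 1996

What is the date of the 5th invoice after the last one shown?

Oct 8 1996

The day-of-month is always 8 (31, 29, 31, 30 days between events).
So this recurs on the 8th of each month.
Next: June 1996 → Jun 8 1996.
Next: July 1996 → Jul 8 1996.
Next: August 1996 → Aug 8 1996.
September 1996: Sep 8 1996.
Next: October 1996 → Oct 8 1996.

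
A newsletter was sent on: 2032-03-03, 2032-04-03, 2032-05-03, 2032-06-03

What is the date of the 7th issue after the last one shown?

2033-01-03

The day-of-month is always 3 (31, 30, 31 days between events).
So this recurs on the 3rd of each month.
July 2032: 2032-07-03.
Next: August 2032 → 2032-08-03.
September 2032: 2032-09-03.
Next: October 2032 → 2032-10-03.
Next: November 2032 → 2032-11-03.
Next: December 2032 → 2032-12-03.
January 2033: 2033-01-03.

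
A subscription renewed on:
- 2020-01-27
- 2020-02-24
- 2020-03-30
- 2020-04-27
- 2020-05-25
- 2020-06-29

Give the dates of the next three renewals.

All Mondays; the gaps (28, 35, 28, 28, 35) vary with month length.
This is the last Monday of each month.
July 2020 ends with Monday 2020-07-27.
August 2020 ends with Monday 2020-08-31.
Last Monday of September 2020: 2020-09-28.

2020-07-27, 2020-08-31, 2020-09-28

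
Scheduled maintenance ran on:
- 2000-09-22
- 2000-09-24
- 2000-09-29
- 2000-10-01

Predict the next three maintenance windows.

Every event lands on a Friday or Sunday (gaps cycle 2, 5, 2).
So the schedule is: every Friday and Sunday.
Next Friday: 2000-10-06.
The following Sunday is 2000-10-08.
The following Friday is 2000-10-13.

2000-10-06, 2000-10-08, 2000-10-13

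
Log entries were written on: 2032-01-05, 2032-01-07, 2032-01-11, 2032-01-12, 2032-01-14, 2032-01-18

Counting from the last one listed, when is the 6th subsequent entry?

2032-02-01

The gap pattern 2, 4, 1, 2, 4 repeats every 3 events.
These are the Mondays, Wednesdays and Sundays of each week.
Next Monday: 2032-01-19.
The following Wednesday is 2032-01-21.
Next Sunday: 2032-01-25.
Next Monday: 2032-01-26.
Next Wednesday: 2032-01-28.
The following Sunday is 2032-02-01.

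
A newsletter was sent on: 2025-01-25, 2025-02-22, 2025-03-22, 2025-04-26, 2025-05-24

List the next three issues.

These are Saturdays at 28- or 35-day spacing (28, 28, 35, 28).
The pattern: 4th Saturday of the month.
4th Saturday of June 2025: 2025-06-28.
4th Saturday of July 2025: 2025-07-26.
4th Saturday of August 2025: 2025-08-23.

2025-06-28, 2025-07-26, 2025-08-23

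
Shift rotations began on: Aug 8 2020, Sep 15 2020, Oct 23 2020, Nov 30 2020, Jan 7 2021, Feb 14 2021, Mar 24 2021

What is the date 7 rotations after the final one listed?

Dec 15 2021

Every event comes 38 days after the last (38, 38, 38, 38, 38, 38).
Mar 24 2021 + 38 days = May 1 2021.
May 1 2021 + 38 days = Jun 8 2021.
Jun 8 2021 + 38 days = Jul 16 2021.
Jul 16 2021 + 38 days = Aug 23 2021.
Aug 23 2021 + 38 days = Sep 30 2021.
Sep 30 2021 + 38 days = Nov 7 2021.
Nov 7 2021 + 38 days = Dec 15 2021.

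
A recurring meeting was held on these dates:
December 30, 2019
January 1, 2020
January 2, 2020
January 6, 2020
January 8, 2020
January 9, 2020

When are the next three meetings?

January 13, 2020; January 15, 2020; January 16, 2020

Every event lands on a Monday or Wednesday or Thursday (gaps cycle 2, 1, 4, 2, 1).
So the schedule is: every Monday, Wednesday and Thursday.
Next Monday: January 13, 2020.
Next Wednesday: January 15, 2020.
Next Thursday: January 16, 2020.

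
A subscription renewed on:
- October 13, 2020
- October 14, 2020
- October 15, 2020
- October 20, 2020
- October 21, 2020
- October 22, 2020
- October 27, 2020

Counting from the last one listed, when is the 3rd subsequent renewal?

Every event lands on a Tuesday or Wednesday or Thursday (gaps cycle 1, 1, 5, 1, 1, 5).
So the schedule is: every Tuesday, Wednesday and Thursday.
Next Wednesday: October 28, 2020.
Next Thursday: October 29, 2020.
The following Tuesday is November 3, 2020.

November 3, 2020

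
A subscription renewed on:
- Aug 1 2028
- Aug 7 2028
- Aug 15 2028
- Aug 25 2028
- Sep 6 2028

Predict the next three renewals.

Intervals are 6, 8, 10, 12 days — an arithmetic progression with common difference 2.
Next gap: 14 days. Sep 6 2028 + 14 days = Sep 20 2028.
Next gap: 16 days. Sep 20 2028 + 16 days = Oct 6 2028.
Next gap: 18 days. Oct 6 2028 + 18 days = Oct 24 2028.

Sep 20 2028, Oct 6 2028, Oct 24 2028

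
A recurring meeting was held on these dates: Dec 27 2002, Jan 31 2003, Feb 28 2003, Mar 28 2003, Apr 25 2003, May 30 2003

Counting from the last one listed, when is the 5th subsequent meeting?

Oct 31 2003

Every date is a Friday; gaps 35, 28, 28, 28, 35 days.
Each is the last Friday of its month (at least one falls on the 29th or later, ruling out '4th Friday').
Last Friday of June 2003: Jun 27 2003.
Last Friday of July 2003: Jul 25 2003.
Last Friday of August 2003: Aug 29 2003.
September 2003 ends with Friday Sep 26 2003.
October 2003 ends with Friday Oct 31 2003.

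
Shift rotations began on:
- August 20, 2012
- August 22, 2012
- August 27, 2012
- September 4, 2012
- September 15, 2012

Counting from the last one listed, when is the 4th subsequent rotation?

Intervals are 2, 5, 8, 11 days — an arithmetic progression with common difference 3.
Next gap: 14 days. September 15, 2012 + 14 days = September 29, 2012.
Next gap: 17 days. September 29, 2012 + 17 days = October 16, 2012.
Next gap: 20 days. October 16, 2012 + 20 days = November 5, 2012.
Next gap: 23 days. November 5, 2012 + 23 days = November 28, 2012.

November 28, 2012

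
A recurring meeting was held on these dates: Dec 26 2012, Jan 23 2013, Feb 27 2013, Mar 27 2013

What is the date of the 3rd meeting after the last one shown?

Gaps: 28, 35, 28 days — a mix of 28 and 35. Every date is a Wednesday.
Each is the 4th Wednesday of its month.
4th Wednesday of April 2013: Apr 24 2013.
May 2013 — 4th Wednesday is May 22 2013.
June 2013 — 4th Wednesday is Jun 26 2013.

Jun 26 2013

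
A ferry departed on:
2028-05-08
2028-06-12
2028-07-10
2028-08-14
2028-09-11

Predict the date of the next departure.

All dates are Mondays, 35, 28, 35, 28 days apart.
Specifically, the 2nd Monday of each month.
October 2028 — 2nd Monday is 2028-10-09.

2028-10-09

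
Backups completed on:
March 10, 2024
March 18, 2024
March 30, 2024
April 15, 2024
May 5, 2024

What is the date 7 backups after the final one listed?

January 12, 2025

Gaps: 8, 12, 16, 20 days — each gap is 4 larger than the previous one.
Next gap: 24 days. May 5, 2024 + 24 days = May 29, 2024.
Next gap: 28 days. May 29, 2024 + 28 days = June 26, 2024.
Next gap: 32 days. June 26, 2024 + 32 days = July 28, 2024.
Next gap: 36 days. July 28, 2024 + 36 days = September 2, 2024.
Next gap: 40 days. September 2, 2024 + 40 days = October 12, 2024.
Next gap: 44 days. October 12, 2024 + 44 days = November 25, 2024.
Next gap: 48 days. November 25, 2024 + 48 days = January 12, 2025.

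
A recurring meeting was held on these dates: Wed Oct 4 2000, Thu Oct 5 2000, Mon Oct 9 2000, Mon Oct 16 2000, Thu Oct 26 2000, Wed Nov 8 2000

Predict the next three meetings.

Fri Nov 24 2000, Wed Dec 13 2000, Thu Jan 4 2001

Intervals are 1, 4, 7, 10, 13 days — an arithmetic progression with common difference 3.
Next gap: 16 days. Wed Nov 8 2000 + 16 days = Fri Nov 24 2000.
Next gap: 19 days. Fri Nov 24 2000 + 19 days = Wed Dec 13 2000.
Next gap: 22 days. Wed Dec 13 2000 + 22 days = Thu Jan 4 2001.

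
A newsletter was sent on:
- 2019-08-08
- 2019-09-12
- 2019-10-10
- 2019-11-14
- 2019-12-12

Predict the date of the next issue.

These are Thursdays at 28- or 35-day spacing (35, 28, 35, 28).
The pattern: 2nd Thursday of the month.
2nd Thursday of January 2020: 2020-01-09.

2020-01-09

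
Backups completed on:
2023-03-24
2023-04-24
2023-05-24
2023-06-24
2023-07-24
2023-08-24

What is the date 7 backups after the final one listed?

2024-03-24

Gaps: 31, 30, 31, 30, 31 days — not constant. Every event is on the 24th of the month.
Pattern: the 24th of each month.
Next: September 2023 → 2023-09-24.
Next: October 2023 → 2023-10-24.
Next: November 2023 → 2023-11-24.
Next: December 2023 → 2023-12-24.
Next: January 2024 → 2024-01-24.
February 2024: 2024-02-24.
Next: March 2024 → 2024-03-24.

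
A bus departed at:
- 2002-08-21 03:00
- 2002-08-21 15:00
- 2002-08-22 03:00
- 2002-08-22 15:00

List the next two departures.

The interval is a steady 12 hours (12, 12, 12).
2002-08-22 15:00 + 12 h = 2002-08-23 03:00.
2002-08-23 03:00 + 12 h = 2002-08-23 15:00.

2002-08-23 03:00, 2002-08-23 15:00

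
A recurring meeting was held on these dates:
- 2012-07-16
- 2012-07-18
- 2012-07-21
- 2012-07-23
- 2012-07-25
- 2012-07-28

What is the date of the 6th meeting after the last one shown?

Gaps: 2, 3, 2, 2, 3 days — not constant, but cyclic with period 3.
The events fall on every Monday, Wednesday and Saturday.
Next Monday: 2012-07-30.
The following Wednesday is 2012-08-01.
The following Saturday is 2012-08-04.
Next Monday: 2012-08-06.
Next Wednesday: 2012-08-08.
Next Saturday: 2012-08-11.

2012-08-11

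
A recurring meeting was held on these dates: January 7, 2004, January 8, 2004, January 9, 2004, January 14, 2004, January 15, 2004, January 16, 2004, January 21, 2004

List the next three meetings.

January 22, 2004; January 23, 2004; January 28, 2004

Gaps: 1, 1, 5, 1, 1, 5 days — not constant, but cyclic with period 3.
The events fall on every Wednesday, Thursday and Friday.
The following Thursday is January 22, 2004.
The following Friday is January 23, 2004.
Next Wednesday: January 28, 2004.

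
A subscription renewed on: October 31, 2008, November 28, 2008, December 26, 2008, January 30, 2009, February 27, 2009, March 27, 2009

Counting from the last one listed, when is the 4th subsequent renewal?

All Fridays; the gaps (28, 28, 35, 28, 28) vary with month length.
This is the last Friday of each month.
Last Friday of April 2009: April 24, 2009.
Last Friday of May 2009: May 29, 2009.
June 2009 ends with Friday June 26, 2009.
Last Friday of July 2009: July 31, 2009.

July 31, 2009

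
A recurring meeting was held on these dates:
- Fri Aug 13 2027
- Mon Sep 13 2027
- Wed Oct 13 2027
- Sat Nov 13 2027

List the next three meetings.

The day-of-month is always 13 (31, 30, 31 days between events).
So this recurs on the 13th of each month.
Next: December 2027 → Mon Dec 13 2027.
Next: January 2028 → Thu Jan 13 2028.
Next: February 2028 → Sun Feb 13 2028.

Mon Dec 13 2027, Thu Jan 13 2028, Sun Feb 13 2028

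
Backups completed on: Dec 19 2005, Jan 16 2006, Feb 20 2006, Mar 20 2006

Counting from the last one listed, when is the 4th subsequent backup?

Gaps: 28, 35, 28 days — a mix of 28 and 35. Every date is a Monday.
Each is the 3rd Monday of its month.
3rd Monday of April 2006: Apr 17 2006.
May 2006 — 3rd Monday is May 15 2006.
3rd Monday of June 2006: Jun 19 2006.
3rd Monday of July 2006: Jul 17 2006.

Jul 17 2006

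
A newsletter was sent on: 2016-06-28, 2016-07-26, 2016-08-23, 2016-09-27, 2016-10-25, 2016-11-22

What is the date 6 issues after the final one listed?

All dates are Tuesdays, 28, 28, 35, 28, 28 days apart.
Specifically, the 4th Tuesday of each month.
4th Tuesday of December 2016: 2016-12-27.
January 2017 — 4th Tuesday is 2017-01-24.
4th Tuesday of February 2017: 2017-02-28.
4th Tuesday of March 2017: 2017-03-28.
April 2017 — 4th Tuesday is 2017-04-25.
May 2017 — 4th Tuesday is 2017-05-23.

2017-05-23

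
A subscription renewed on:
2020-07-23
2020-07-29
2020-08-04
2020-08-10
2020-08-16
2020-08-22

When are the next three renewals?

2020-08-28, 2020-09-03, 2020-09-09

Every event comes 6 days after the last (6, 6, 6, 6, 6).
2020-08-22 + 6 days = 2020-08-28.
2020-08-28 + 6 days = 2020-09-03.
2020-09-03 + 6 days = 2020-09-09.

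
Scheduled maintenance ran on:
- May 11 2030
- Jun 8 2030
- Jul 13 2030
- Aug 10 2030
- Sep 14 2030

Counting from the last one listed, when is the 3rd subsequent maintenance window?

Dec 14 2030

Gaps: 28, 35, 28, 35 days — a mix of 28 and 35. Every date is a Saturday.
Each is the 2nd Saturday of its month.
2nd Saturday of October 2030: Oct 12 2030.
2nd Saturday of November 2030: Nov 9 2030.
2nd Saturday of December 2030: Dec 14 2030.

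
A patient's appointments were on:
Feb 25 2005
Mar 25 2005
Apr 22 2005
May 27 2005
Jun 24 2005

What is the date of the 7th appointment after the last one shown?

Jan 27 2006

All dates are Fridays, 28, 28, 35, 28 days apart.
Specifically, the 4th Friday of each month.
July 2005 — 4th Friday is Jul 22 2005.
August 2005 — 4th Friday is Aug 26 2005.
September 2005 — 4th Friday is Sep 23 2005.
October 2005 — 4th Friday is Oct 28 2005.
4th Friday of November 2005: Nov 25 2005.
4th Friday of December 2005: Dec 23 2005.
4th Friday of January 2006: Jan 27 2006.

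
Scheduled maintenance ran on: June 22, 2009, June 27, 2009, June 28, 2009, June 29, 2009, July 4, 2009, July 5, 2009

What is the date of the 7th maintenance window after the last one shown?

July 20, 2009

Gaps: 5, 1, 1, 5, 1 days — not constant, but cyclic with period 3.
The events fall on every Monday, Saturday and Sunday.
The following Monday is July 6, 2009.
The following Saturday is July 11, 2009.
The following Sunday is July 12, 2009.
Next Monday: July 13, 2009.
The following Saturday is July 18, 2009.
Next Sunday: July 19, 2009.
Next Monday: July 20, 2009.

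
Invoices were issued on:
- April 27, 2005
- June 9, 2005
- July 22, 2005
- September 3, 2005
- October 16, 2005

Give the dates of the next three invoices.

November 28, 2005; January 10, 2006; February 22, 2006

Every event comes 43 days after the last (43, 43, 43, 43).
October 16, 2005 + 43 days = November 28, 2005.
November 28, 2005 + 43 days = January 10, 2006.
January 10, 2006 + 43 days = February 22, 2006.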